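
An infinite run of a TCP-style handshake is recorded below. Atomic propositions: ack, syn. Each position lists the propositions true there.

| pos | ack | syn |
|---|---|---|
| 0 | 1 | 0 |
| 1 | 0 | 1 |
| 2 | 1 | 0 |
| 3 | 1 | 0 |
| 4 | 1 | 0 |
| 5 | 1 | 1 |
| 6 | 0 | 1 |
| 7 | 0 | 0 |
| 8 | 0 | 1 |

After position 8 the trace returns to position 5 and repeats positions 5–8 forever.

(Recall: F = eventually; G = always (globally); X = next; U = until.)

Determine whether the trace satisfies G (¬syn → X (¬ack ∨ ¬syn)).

Violated

¬syn → X (¬ack ∨ ¬syn) must hold at every position from 0 onward. It fails at position 4, so G (¬syn → X (¬ack ∨ ¬syn)) is false.
Positions where ¬syn holds: 0, 2, 3, 4, 7.
Check X (¬ack ∨ ¬syn) at each: 0→ok, 2→ok, 3→ok, 4→fails, 7→ok.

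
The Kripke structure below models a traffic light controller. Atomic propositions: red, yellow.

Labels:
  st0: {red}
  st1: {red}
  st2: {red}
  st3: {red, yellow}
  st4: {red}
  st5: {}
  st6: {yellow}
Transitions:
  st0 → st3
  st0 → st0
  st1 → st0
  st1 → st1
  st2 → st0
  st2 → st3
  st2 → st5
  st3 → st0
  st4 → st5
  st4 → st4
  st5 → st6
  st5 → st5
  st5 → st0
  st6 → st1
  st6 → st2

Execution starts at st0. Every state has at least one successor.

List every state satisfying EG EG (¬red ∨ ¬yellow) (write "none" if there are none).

States satisfying EG (¬red ∨ ¬yellow): {st0, st1, st2, st4, st5, st6}.
States satisfying EG EG (¬red ∨ ¬yellow): {st0, st1, st2, st4, st5, st6}.

{st0, st1, st2, st4, st5, st6}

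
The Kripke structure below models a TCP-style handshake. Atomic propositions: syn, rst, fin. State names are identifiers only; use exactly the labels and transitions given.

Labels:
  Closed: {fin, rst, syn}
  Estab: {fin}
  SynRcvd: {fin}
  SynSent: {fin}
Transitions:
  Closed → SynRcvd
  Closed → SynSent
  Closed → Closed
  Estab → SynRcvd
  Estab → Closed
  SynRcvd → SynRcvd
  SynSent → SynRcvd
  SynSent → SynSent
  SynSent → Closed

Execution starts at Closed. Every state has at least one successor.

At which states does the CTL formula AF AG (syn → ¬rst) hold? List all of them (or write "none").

States satisfying AG (syn → ¬rst): {SynRcvd}.
States satisfying AF AG (syn → ¬rst): {SynRcvd}.

{SynRcvd}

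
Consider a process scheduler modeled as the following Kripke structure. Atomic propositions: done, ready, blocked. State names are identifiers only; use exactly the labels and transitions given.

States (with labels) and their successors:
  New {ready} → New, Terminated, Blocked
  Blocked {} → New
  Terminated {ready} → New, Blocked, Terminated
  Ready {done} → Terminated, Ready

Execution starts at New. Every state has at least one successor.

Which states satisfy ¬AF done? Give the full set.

States satisfying done: {Ready}.
States satisfying AF done: {Ready}.
States satisfying ¬AF done: {New, Blocked, Terminated}.

{New, Blocked, Terminated}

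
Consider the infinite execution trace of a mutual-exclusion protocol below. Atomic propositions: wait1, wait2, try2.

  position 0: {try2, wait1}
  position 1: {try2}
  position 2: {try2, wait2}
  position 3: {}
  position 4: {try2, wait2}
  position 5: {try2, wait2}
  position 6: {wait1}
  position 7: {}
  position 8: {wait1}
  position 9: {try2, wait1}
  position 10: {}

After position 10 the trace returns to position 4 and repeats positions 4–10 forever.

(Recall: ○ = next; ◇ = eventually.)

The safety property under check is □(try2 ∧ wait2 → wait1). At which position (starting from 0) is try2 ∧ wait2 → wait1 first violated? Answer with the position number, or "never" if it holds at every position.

Check try2 ∧ wait2 → wait1 at each position in order: 0 ✓, 1 ✓.
At position 2 the labels are {try2, wait2}, so try2 ∧ wait2 → wait1 is false there. This is the first violation.

2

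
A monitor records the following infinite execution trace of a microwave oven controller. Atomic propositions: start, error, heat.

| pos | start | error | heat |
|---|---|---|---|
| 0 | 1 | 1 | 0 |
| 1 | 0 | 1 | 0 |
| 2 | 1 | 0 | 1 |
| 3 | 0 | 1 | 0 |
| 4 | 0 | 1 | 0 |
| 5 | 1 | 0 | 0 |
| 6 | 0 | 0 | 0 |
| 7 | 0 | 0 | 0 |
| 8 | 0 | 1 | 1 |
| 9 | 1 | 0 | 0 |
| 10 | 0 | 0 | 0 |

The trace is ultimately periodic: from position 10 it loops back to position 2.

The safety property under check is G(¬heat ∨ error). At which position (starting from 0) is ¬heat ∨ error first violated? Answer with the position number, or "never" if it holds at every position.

2

Check ¬heat ∨ error at each position in order: 0 ✓, 1 ✓.
At position 2 the labels are {heat, start}, so ¬heat ∨ error is false there. This is the first violation.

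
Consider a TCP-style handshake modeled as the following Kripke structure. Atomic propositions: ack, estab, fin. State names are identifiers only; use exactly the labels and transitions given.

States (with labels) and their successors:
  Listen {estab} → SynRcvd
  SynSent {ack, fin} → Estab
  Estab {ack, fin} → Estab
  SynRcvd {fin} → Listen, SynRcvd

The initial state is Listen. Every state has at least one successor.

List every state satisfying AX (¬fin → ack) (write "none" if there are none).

States satisfying ¬fin → ack: {SynSent, Estab, SynRcvd}.
States satisfying AX (¬fin → ack): {Listen, SynSent, Estab}.

{Listen, SynSent, Estab}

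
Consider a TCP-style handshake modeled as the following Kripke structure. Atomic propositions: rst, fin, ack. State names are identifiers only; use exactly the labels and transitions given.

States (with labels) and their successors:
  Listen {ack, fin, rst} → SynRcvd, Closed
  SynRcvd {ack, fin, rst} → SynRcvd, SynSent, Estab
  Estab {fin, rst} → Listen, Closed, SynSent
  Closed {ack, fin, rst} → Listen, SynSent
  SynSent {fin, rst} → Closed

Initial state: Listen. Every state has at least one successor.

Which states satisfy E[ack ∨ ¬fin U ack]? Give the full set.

States satisfying ack ∨ ¬fin: {Listen, SynRcvd, Closed}.
States satisfying ack: {Listen, SynRcvd, Closed}.
States satisfying E[ack ∨ ¬fin U ack]: {Listen, SynRcvd, Closed}.

{Listen, SynRcvd, Closed}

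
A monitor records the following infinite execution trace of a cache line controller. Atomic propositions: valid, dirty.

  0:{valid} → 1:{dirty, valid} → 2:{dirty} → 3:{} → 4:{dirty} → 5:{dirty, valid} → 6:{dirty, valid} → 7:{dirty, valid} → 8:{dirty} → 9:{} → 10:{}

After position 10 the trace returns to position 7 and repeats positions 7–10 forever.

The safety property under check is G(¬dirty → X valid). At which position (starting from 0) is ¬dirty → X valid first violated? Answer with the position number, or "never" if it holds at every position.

3

Check ¬dirty → X valid at each position in order: 0 ✓, 1 ✓, 2 ✓.
At position 3 the labels are {} and the next position 4 has {dirty}, so ¬dirty → X valid is false there. This is the first violation.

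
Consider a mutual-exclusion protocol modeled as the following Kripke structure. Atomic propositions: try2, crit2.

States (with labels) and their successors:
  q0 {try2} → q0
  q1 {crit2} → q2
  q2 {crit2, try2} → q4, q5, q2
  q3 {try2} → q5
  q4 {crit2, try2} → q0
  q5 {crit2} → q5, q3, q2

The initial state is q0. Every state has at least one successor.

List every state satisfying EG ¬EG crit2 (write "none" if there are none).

States satisfying ¬EG crit2: {q0, q3, q4}.
States satisfying EG ¬EG crit2: {q0, q4}.

{q0, q4}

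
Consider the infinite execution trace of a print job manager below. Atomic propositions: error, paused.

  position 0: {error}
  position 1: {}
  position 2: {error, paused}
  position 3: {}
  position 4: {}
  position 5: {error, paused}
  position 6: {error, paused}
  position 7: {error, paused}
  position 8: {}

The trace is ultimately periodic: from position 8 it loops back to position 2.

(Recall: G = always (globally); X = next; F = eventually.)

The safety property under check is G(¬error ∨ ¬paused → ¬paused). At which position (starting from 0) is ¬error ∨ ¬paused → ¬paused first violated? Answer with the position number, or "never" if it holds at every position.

never

¬error ∨ ¬paused → ¬paused holds at every position 0..8, and those are all the positions the trace ever visits, so the invariant G(¬error ∨ ¬paused → ¬paused) is never violated.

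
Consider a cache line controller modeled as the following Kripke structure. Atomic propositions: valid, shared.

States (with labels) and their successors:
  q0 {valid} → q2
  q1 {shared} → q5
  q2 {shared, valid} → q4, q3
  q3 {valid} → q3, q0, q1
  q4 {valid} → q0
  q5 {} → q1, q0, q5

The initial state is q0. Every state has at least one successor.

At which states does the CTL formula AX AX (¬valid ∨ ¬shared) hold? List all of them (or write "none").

States satisfying AX (¬valid ∨ ¬shared): {q1, q2, q3, q4, q5}.
States satisfying AX AX (¬valid ∨ ¬shared): {q0, q1, q2}.

{q0, q1, q2}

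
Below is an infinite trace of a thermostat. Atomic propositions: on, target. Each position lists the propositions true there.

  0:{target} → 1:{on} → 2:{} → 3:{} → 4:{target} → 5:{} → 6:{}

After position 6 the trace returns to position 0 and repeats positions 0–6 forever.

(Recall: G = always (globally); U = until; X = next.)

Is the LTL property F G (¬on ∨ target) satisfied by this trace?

G (¬on ∨ target) is false at every position 0..6, so it never becomes true and F G (¬on ∨ target) fails.

Violated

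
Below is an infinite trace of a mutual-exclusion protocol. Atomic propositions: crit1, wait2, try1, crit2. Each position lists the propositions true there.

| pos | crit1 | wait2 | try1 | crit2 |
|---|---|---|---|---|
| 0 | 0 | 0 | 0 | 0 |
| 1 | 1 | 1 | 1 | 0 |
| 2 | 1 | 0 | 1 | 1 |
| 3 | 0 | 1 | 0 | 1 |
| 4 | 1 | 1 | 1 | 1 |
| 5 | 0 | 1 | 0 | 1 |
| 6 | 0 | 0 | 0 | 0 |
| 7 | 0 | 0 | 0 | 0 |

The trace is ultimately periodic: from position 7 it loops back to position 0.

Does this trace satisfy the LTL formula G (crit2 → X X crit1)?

crit2 → X X crit1 must hold at every position from 0 onward. It fails at position 3, so G (crit2 → X X crit1) is false.
Positions where crit2 holds: 2, 3, 4, 5.
Check X X crit1 at each: 2→ok, 3→fails, 4→fails, 5→fails.

Violated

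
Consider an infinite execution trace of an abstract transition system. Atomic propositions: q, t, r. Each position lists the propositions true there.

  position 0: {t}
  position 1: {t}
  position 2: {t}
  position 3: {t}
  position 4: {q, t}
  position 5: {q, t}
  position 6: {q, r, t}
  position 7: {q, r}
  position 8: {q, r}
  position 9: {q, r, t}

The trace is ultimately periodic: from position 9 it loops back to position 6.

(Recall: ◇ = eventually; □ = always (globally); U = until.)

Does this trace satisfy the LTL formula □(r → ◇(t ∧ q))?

r → ◇(t ∧ q) holds at every position 0..9, and those are all positions ever visited, so □(r → ◇(t ∧ q)) holds.
Positions where r holds: 6, 7, 8, 9.
Check ◇(t ∧ q) at each: 6→ok, 7→ok, 8→ok, 9→ok.

Satisfied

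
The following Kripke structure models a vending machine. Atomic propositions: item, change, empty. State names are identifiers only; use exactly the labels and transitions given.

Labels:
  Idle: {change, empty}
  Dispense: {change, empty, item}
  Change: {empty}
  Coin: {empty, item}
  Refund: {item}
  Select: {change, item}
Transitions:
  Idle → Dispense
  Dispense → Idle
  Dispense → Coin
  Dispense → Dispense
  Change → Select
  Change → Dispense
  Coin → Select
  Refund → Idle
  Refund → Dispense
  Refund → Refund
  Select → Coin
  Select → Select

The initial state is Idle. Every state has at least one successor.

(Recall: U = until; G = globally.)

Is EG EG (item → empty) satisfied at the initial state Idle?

Satisfied

States satisfying EG (item → empty): {Idle, Dispense, Change}.
States satisfying EG EG (item → empty): {Idle, Dispense, Change}.
Idle ∈ Sat(EG EG (item → empty)).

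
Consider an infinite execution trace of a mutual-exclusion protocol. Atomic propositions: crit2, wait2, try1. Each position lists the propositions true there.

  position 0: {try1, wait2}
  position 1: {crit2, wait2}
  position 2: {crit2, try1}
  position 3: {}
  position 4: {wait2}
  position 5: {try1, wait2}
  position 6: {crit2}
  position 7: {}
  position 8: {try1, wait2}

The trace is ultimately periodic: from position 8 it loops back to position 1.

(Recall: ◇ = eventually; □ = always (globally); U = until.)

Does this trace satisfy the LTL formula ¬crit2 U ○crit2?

Walking from position 0: ○crit2 first holds at position 0, and ¬crit2 holds at every earlier position along the way, so ¬crit2 U ○crit2 holds.

Satisfied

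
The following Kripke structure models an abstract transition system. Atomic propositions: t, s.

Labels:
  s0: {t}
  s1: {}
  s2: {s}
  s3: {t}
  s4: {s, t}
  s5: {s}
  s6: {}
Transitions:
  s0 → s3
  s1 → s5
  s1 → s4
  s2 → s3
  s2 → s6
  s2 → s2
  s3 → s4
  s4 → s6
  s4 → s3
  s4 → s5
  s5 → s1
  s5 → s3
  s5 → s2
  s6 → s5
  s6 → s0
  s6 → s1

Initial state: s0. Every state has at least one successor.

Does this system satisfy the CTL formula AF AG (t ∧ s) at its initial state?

Does not hold

States satisfying AG (t ∧ s): ∅.
States satisfying AF AG (t ∧ s): ∅.
There is a path from s0 along which AG (t ∧ s) never holds.
s0 ∉ Sat(AF AG (t ∧ s)).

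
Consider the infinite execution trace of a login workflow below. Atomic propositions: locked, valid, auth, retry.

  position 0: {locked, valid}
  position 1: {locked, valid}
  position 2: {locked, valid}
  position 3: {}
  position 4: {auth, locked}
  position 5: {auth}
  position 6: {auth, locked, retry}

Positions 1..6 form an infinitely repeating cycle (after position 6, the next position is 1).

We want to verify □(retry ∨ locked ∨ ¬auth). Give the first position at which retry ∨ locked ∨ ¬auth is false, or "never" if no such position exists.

Check retry ∨ locked ∨ ¬auth at each position in order: 0 ✓, 1 ✓, 2 ✓, 3 ✓, 4 ✓.
At position 5 the labels are {auth}, so retry ∨ locked ∨ ¬auth is false there. This is the first violation.

5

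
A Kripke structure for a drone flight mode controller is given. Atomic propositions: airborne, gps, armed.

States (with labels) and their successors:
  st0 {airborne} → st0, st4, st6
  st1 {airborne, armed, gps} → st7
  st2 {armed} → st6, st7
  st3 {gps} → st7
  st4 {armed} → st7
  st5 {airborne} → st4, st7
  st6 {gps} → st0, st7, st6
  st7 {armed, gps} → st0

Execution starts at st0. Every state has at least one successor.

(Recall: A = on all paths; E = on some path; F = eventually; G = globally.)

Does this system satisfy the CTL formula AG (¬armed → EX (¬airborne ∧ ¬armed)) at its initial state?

States satisfying ¬armed → EX (¬airborne ∧ ¬armed): {st0, st1, st2, st4, st6, st7}.
States satisfying AG (¬armed → EX (¬airborne ∧ ¬armed)): {st0, st1, st2, st4, st6, st7}.
Every state reachable from st0 satisfies ¬armed → EX (¬airborne ∧ ¬armed).
st0 ∈ Sat(AG (¬armed → EX (¬airborne ∧ ¬armed))).

Holds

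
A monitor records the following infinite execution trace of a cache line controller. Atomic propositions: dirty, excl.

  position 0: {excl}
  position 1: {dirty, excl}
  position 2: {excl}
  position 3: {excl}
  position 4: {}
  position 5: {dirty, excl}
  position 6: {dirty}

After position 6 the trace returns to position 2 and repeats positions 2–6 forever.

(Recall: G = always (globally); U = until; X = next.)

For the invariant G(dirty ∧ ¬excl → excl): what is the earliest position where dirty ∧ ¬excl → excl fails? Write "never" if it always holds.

6

Check dirty ∧ ¬excl → excl at each position in order: 0 ✓, 1 ✓, 2 ✓, 3 ✓, 4 ✓, 5 ✓.
At position 6 the labels are {dirty}, so dirty ∧ ¬excl → excl is false there. This is the first violation.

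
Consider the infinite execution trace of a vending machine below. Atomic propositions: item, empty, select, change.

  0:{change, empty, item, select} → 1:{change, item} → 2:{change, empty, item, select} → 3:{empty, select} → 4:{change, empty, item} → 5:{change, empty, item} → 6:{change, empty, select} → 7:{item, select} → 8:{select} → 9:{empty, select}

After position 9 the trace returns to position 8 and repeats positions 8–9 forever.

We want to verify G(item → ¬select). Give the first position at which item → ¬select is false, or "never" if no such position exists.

At position 0 the labels are {change, empty, item, select}, so item → ¬select is false there. This is the first violation.

0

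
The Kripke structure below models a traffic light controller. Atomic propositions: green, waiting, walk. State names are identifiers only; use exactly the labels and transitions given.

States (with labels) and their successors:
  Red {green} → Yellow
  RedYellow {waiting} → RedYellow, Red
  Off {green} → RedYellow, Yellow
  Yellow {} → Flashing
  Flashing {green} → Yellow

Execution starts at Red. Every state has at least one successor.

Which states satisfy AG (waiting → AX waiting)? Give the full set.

{Red, Yellow, Flashing}

States satisfying waiting → AX waiting: {Red, Off, Yellow, Flashing}.
States satisfying AG (waiting → AX waiting): {Red, Yellow, Flashing}.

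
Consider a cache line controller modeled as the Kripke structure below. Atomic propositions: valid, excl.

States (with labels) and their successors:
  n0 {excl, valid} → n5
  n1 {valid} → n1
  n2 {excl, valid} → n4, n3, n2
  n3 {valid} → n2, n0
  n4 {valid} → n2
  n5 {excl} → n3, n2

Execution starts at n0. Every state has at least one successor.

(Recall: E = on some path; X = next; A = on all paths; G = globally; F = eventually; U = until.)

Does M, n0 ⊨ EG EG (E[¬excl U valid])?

Does not hold

States satisfying EG (E[¬excl U valid]): {n1, n2, n3, n4}.
States satisfying EG EG (E[¬excl U valid]): {n1, n2, n3, n4}.
No suitable path/successor from n0 witnesses the formula.
n0 ∉ Sat(EG EG (E[¬excl U valid])).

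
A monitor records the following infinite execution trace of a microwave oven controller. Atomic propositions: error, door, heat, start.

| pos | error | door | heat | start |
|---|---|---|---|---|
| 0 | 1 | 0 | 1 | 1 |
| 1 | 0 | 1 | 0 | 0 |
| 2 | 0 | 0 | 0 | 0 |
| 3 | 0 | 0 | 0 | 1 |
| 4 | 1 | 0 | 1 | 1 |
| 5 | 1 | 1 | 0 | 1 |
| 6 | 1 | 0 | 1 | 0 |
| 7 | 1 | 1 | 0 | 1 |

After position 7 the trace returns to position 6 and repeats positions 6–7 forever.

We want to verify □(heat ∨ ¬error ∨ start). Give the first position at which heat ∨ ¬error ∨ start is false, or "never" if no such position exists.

never

heat ∨ ¬error ∨ start holds at every position 0..7, and those are all the positions the trace ever visits, so the invariant □(heat ∨ ¬error ∨ start) is never violated.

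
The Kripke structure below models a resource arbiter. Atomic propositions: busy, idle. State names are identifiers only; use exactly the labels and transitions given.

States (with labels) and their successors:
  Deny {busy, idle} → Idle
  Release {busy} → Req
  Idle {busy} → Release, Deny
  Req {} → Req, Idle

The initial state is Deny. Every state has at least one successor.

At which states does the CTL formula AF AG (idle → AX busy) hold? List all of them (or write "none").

States satisfying AG (idle → AX busy): {Deny, Release, Idle, Req}.
States satisfying AF AG (idle → AX busy): {Deny, Release, Idle, Req}.

{Deny, Release, Idle, Req}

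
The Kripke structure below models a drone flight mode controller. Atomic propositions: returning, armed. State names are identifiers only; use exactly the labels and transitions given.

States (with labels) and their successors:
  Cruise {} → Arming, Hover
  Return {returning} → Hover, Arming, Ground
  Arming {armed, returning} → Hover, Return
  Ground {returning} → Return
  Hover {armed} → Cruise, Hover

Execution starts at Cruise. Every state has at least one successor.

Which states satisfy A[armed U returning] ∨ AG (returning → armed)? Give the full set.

States satisfying armed: {Arming, Hover}.
States satisfying returning: {Return, Arming, Ground}.
States satisfying A[armed U returning]: {Return, Arming, Ground}.
States satisfying returning → armed: {Cruise, Arming, Hover}.
States satisfying AG (returning → armed): ∅.
States satisfying A[armed U returning] ∨ AG (returning → armed): {Return, Arming, Ground}.

{Return, Arming, Ground}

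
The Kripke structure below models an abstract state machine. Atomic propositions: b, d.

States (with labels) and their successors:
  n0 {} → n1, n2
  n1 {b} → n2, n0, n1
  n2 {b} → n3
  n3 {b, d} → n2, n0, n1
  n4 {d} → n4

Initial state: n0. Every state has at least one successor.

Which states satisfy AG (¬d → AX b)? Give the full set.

States satisfying ¬d → AX b: {n0, n2, n3, n4}.
States satisfying AG (¬d → AX b): {n4}.

{n4}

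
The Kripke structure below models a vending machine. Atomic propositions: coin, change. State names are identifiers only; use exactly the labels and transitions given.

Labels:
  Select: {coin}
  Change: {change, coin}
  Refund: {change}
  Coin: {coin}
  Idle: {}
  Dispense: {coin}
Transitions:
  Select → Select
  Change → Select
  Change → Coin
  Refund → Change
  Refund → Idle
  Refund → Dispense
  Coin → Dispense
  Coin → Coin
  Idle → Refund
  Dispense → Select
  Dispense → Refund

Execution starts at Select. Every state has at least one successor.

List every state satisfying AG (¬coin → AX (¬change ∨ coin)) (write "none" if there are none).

{Select}

States satisfying ¬coin → AX (¬change ∨ coin): {Select, Change, Refund, Coin, Dispense}.
States satisfying AG (¬coin → AX (¬change ∨ coin)): {Select}.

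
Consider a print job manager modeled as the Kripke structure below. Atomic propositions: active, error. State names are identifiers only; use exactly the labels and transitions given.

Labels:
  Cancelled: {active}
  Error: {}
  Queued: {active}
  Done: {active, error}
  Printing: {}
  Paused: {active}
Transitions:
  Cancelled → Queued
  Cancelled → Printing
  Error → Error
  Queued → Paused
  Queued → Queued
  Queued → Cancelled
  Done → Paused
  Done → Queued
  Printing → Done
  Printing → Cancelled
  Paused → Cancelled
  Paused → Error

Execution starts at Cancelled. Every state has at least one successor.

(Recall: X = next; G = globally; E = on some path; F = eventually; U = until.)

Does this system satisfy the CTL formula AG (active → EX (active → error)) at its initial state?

States satisfying active → EX (active → error): {Cancelled, Error, Printing, Paused}.
States satisfying AG (active → EX (active → error)): {Error}.
Done is reachable from Cancelled and violates active → EX (active → error), so AG fails at Cancelled.
Cancelled ∉ Sat(AG (active → EX (active → error))).

No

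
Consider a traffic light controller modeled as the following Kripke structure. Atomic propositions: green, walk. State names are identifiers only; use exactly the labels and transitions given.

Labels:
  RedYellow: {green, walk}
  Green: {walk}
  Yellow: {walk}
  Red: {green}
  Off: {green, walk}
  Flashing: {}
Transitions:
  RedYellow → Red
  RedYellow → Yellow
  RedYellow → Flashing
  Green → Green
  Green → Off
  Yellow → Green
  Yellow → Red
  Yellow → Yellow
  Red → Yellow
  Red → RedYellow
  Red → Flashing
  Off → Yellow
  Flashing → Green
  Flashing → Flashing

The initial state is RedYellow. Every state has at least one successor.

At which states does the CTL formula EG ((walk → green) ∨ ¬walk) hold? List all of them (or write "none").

{RedYellow, Red, Flashing}

States satisfying (walk → green) ∨ ¬walk: {RedYellow, Red, Off, Flashing}.
States satisfying EG ((walk → green) ∨ ¬walk): {RedYellow, Red, Flashing}.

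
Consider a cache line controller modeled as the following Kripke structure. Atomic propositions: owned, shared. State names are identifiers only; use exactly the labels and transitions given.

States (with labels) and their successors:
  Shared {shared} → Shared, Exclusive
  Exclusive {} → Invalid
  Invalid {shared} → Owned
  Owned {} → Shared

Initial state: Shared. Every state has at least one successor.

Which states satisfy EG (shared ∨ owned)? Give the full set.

{Shared}

States satisfying shared ∨ owned: {Shared, Invalid}.
States satisfying EG (shared ∨ owned): {Shared}.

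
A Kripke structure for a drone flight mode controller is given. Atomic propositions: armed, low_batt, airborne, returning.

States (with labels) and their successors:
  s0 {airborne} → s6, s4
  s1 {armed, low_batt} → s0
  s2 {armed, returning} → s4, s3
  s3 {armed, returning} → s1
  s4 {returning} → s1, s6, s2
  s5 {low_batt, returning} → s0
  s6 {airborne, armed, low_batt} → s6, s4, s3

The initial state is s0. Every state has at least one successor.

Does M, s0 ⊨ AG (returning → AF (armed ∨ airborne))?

Satisfied

States satisfying returning → AF (armed ∨ airborne): {s0, s1, s2, s3, s4, s5, s6}.
States satisfying AG (returning → AF (armed ∨ airborne)): {s0, s1, s2, s3, s4, s5, s6}.
Every state reachable from s0 satisfies returning → AF (armed ∨ airborne).
s0 ∈ Sat(AG (returning → AF (armed ∨ airborne))).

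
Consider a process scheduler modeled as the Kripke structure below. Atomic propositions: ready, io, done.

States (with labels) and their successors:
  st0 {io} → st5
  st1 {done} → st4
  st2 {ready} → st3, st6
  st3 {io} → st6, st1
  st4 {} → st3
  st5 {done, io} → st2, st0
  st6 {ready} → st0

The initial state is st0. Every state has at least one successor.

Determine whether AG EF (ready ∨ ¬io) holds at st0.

States satisfying EF (ready ∨ ¬io): {st0, st1, st2, st3, st4, st5, st6}.
States satisfying AG EF (ready ∨ ¬io): {st0, st1, st2, st3, st4, st5, st6}.
Every state reachable from st0 satisfies EF (ready ∨ ¬io).
st0 ∈ Sat(AG EF (ready ∨ ¬io)).

Satisfied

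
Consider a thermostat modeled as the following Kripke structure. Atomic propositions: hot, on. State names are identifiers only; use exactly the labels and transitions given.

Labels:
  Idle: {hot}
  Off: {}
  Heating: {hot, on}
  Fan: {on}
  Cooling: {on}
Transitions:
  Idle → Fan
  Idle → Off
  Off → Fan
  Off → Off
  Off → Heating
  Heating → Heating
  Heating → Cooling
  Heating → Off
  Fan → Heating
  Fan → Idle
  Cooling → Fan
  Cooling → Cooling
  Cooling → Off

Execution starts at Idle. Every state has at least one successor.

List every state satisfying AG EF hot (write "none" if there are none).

{Idle, Off, Heating, Fan, Cooling}

States satisfying EF hot: {Idle, Off, Heating, Fan, Cooling}.
States satisfying AG EF hot: {Idle, Off, Heating, Fan, Cooling}.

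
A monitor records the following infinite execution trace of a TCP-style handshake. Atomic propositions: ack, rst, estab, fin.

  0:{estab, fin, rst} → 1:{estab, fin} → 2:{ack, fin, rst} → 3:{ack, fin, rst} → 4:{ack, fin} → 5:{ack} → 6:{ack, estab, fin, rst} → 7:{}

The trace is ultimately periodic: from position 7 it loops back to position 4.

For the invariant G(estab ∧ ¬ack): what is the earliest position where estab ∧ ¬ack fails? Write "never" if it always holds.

2

Check estab ∧ ¬ack at each position in order: 0 ✓, 1 ✓.
At position 2 the labels are {ack, fin, rst}, so estab ∧ ¬ack is false there. This is the first violation.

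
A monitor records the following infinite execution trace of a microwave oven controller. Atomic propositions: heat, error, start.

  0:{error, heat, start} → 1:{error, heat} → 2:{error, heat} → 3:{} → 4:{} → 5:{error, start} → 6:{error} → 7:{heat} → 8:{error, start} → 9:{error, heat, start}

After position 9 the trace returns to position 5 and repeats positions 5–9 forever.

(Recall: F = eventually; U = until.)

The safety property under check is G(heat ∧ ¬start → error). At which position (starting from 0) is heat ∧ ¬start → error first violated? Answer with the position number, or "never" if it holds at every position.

7

Check heat ∧ ¬start → error at each position in order: 0 ✓, 1 ✓, 2 ✓, 3 ✓, 4 ✓, 5 ✓, 6 ✓.
At position 7 the labels are {heat}, so heat ∧ ¬start → error is false there. This is the first violation.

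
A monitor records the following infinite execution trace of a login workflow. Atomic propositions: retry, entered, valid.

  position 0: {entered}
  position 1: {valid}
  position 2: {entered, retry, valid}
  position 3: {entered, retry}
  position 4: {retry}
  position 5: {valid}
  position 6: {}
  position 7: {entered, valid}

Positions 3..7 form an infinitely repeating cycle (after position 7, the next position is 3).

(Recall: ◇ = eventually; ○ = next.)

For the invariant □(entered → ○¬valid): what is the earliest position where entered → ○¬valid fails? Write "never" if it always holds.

0

At position 0 the labels are {entered} and the next position 1 has {valid}, so entered → ○¬valid is false there. This is the first violation.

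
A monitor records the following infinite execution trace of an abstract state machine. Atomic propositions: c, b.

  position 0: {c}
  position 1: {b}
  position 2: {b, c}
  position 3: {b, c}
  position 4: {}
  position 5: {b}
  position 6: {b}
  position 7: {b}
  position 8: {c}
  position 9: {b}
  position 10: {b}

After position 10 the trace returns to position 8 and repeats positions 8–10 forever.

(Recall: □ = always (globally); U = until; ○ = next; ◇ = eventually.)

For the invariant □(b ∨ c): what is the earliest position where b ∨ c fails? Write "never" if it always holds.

4

Check b ∨ c at each position in order: 0 ✓, 1 ✓, 2 ✓, 3 ✓.
At position 4 the labels are {}, so b ∨ c is false there. This is the first violation.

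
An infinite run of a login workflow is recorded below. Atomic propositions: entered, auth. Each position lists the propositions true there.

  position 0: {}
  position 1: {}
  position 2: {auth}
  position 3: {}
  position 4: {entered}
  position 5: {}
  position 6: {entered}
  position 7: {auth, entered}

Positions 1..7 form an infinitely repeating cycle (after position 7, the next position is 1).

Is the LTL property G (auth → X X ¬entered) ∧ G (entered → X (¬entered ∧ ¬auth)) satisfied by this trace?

auth → X X ¬entered must hold at every position from 0 onward. It fails at position 2, so G (auth → X X ¬entered) is false.
Positions where auth holds: 2, 7.
Check X X ¬entered at each: 2→fails, 7→ok.
entered → X (¬entered ∧ ¬auth) must hold at every position from 0 onward. It fails at position 6, so G (entered → X (¬entered ∧ ¬auth)) is false.
Positions where entered holds: 4, 6, 7.
Check X (¬entered ∧ ¬auth) at each: 4→ok, 6→fails, 7→ok.
At position 0: G (auth → X X ¬entered) is false; G (entered → X (¬entered ∧ ¬auth)) is false; so G (auth → X X ¬entered) ∧ G (entered → X (¬entered ∧ ¬auth)) is false.

Does not hold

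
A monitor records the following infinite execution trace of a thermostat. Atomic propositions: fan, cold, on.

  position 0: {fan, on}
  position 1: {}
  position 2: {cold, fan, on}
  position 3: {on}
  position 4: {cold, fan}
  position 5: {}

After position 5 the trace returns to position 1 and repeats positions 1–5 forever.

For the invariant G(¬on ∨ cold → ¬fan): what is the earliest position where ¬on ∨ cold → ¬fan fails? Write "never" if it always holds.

Check ¬on ∨ cold → ¬fan at each position in order: 0 ✓, 1 ✓.
At position 2 the labels are {cold, fan, on}, so ¬on ∨ cold → ¬fan is false there. This is the first violation.

2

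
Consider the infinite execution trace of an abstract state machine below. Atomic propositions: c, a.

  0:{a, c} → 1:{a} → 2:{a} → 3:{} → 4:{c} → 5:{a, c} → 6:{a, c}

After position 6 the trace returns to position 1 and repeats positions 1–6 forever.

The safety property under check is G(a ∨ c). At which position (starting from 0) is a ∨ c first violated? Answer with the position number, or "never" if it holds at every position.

3

Check a ∨ c at each position in order: 0 ✓, 1 ✓, 2 ✓.
At position 3 the labels are {}, so a ∨ c is false there. This is the first violation.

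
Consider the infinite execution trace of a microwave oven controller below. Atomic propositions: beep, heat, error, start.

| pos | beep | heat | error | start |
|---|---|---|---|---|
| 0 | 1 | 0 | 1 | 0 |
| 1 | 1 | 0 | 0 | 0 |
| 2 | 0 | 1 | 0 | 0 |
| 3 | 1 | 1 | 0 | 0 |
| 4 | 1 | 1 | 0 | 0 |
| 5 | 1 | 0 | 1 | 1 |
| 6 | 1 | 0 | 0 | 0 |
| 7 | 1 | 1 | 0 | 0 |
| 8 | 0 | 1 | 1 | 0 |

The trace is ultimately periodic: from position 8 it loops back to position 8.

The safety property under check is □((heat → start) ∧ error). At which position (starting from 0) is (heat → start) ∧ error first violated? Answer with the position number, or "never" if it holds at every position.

Check (heat → start) ∧ error at each position in order: 0 ✓.
At position 1 the labels are {beep}, so (heat → start) ∧ error is false there. This is the first violation.

1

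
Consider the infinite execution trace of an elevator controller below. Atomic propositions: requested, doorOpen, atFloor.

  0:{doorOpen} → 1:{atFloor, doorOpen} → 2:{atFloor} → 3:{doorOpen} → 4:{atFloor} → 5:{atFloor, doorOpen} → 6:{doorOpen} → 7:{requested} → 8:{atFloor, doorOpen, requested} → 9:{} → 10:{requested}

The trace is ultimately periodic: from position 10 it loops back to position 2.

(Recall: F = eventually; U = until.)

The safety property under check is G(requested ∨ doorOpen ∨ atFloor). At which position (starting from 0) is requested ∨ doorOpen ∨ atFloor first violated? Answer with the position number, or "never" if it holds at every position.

9

Check requested ∨ doorOpen ∨ atFloor at each position in order: 0 ✓, 1 ✓, 2 ✓, 3 ✓, 4 ✓, 5 ✓, 6 ✓, 7 ✓, 8 ✓.
At position 9 the labels are {}, so requested ∨ doorOpen ∨ atFloor is false there. This is the first violation.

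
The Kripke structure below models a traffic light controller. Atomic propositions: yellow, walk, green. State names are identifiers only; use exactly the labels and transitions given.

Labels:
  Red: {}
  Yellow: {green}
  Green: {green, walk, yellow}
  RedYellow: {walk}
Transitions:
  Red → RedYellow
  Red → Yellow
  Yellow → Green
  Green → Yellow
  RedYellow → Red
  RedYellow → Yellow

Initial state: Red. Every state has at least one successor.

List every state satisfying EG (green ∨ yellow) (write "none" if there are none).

States satisfying green ∨ yellow: {Yellow, Green}.
States satisfying EG (green ∨ yellow): {Yellow, Green}.

{Yellow, Green}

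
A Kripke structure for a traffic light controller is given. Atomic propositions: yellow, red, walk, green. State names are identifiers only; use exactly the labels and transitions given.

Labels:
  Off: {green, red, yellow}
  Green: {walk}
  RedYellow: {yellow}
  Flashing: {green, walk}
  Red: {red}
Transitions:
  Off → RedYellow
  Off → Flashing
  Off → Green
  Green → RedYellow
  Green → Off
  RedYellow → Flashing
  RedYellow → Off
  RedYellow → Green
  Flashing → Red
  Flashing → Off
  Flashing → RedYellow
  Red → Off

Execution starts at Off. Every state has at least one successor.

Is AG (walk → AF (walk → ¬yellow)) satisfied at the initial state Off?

Satisfied

States satisfying walk → AF (walk → ¬yellow): {Off, Green, RedYellow, Flashing, Red}.
States satisfying AG (walk → AF (walk → ¬yellow)): {Off, Green, RedYellow, Flashing, Red}.
Every state reachable from Off satisfies walk → AF (walk → ¬yellow).
Off ∈ Sat(AG (walk → AF (walk → ¬yellow))).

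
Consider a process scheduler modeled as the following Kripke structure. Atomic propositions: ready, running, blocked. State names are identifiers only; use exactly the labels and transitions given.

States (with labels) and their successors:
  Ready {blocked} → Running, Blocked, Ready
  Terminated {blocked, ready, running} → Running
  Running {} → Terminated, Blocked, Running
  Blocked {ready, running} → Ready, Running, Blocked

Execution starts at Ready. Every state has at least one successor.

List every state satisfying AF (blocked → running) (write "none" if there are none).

{Terminated, Running, Blocked}

States satisfying blocked → running: {Terminated, Running, Blocked}.
States satisfying AF (blocked → running): {Terminated, Running, Blocked}.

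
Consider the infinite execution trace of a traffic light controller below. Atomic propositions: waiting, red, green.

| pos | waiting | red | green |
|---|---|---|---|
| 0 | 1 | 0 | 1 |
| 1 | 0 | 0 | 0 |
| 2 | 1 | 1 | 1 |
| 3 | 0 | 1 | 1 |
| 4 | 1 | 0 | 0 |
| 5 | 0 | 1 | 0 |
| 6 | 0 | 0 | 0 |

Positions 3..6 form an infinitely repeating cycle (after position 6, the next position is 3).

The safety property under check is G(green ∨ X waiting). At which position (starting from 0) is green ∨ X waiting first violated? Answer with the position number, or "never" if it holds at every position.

Check green ∨ X waiting at each position in order: 0 ✓, 1 ✓, 2 ✓, 3 ✓.
At position 4 the labels are {waiting} and the next position 5 has {red}, so green ∨ X waiting is false there. This is the first violation.

4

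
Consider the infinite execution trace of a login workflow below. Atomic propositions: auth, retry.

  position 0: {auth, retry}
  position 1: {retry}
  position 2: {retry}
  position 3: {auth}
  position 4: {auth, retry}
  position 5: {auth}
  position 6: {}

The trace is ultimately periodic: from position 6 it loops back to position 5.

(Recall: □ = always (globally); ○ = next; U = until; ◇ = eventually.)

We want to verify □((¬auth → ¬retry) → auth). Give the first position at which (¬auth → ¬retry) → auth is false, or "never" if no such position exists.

6

Check (¬auth → ¬retry) → auth at each position in order: 0 ✓, 1 ✓, 2 ✓, 3 ✓, 4 ✓, 5 ✓.
At position 6 the labels are {}, so (¬auth → ¬retry) → auth is false there. This is the first violation.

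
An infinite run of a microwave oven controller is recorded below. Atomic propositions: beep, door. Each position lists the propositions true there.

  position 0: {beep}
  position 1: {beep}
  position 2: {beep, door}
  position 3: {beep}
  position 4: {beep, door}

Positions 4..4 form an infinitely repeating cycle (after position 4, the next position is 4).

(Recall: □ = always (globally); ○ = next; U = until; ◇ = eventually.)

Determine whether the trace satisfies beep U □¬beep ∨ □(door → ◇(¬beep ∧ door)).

□¬beep never holds along the trace, so beep U □¬beep is false.
door → ◇(¬beep ∧ door) must hold at every position from 0 onward. It fails at position 2, so □(door → ◇(¬beep ∧ door)) is false.
Positions where door holds: 2, 4.
Check ◇(¬beep ∧ door) at each: 2→fails, 4→fails.
At position 0: beep U □¬beep is false; □(door → ◇(¬beep ∧ door)) is false; so beep U □¬beep ∨ □(door → ◇(¬beep ∧ door)) is false.

Does not hold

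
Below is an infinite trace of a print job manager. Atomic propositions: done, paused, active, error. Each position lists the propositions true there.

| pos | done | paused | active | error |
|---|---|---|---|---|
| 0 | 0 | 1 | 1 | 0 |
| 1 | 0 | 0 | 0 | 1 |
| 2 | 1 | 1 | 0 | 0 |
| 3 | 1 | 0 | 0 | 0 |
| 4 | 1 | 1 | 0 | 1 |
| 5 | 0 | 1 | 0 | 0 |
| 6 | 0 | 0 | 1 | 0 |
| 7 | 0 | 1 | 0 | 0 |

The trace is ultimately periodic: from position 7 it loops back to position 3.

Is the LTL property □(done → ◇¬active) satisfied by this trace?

done → ◇¬active holds at every position 0..7, and those are all positions ever visited, so □(done → ◇¬active) holds.
Positions where done holds: 2, 3, 4.
Check ◇¬active at each: 2→ok, 3→ok, 4→ok.

Satisfied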